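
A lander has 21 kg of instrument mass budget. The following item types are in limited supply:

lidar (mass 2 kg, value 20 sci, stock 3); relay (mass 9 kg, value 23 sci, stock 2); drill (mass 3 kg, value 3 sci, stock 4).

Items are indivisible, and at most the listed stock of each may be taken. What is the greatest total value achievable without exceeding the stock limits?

Top feasible selections:
- 3×lidar + 1×relay + 2×drill: mass 21, value 89
- 3×lidar + 1×relay + 1×drill: mass 18, value 86
Best: 89 sci.

89 sci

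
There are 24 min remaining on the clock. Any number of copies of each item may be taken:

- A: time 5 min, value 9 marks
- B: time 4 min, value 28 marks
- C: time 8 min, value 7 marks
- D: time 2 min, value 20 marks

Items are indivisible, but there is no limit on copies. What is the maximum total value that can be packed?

Best value-per-unit is D at 20/2, and filling with it alone uses time 12×2=24. No mix of the others beats 12×20 = 240.

240 marks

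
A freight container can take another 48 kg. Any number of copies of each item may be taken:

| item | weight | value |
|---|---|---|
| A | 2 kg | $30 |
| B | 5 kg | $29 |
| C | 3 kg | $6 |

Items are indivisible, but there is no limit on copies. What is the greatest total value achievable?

Best value-per-unit is A at 30/2, and filling with it alone uses weight 24×2=48. No mix of the others beats 24×30 = 720.

$720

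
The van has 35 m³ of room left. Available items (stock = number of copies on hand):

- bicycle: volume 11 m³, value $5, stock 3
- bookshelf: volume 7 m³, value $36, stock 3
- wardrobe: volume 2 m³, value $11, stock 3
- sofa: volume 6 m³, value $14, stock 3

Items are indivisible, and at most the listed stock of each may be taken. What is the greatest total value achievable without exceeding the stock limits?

$155

Top feasible selections:
- 3×bookshelf + 3×wardrobe + 1×sofa: volume 33, value 155
- 3×bookshelf + 1×wardrobe + 2×sofa: volume 35, value 147
- 3×bookshelf + 2×wardrobe + 1×sofa: volume 31, value 144
Best: $155.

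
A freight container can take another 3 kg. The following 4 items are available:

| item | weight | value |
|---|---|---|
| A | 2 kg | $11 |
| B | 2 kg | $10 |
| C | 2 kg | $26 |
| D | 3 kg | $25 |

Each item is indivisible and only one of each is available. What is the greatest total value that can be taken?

$26

Check high-value combinations within 3 kg:
- C: weight 2, value 26
- D: weight 3, value 25
- A: weight 2, value 11
- B: weight 2, value 10
Best: $26.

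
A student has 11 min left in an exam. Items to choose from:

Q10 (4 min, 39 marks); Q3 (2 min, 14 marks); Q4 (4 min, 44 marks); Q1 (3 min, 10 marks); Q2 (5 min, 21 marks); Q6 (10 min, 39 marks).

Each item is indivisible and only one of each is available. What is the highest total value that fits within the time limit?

97 marks

Check high-value combinations within 11 min:
- Q10+Q3+Q4: time 4+2+4=10, value 39+14+44=97
- Q10+Q4+Q1: time 4+4+3=11, value 39+44+10=93
- Q10+Q4: time 4+4=8, value 39+44=83
- Q3+Q4+Q2: time 2+4+5=11, value 14+44+21=79
- Q10+Q3+Q2: time 4+2+5=11, value 39+14+21=74
Best: 97 marks.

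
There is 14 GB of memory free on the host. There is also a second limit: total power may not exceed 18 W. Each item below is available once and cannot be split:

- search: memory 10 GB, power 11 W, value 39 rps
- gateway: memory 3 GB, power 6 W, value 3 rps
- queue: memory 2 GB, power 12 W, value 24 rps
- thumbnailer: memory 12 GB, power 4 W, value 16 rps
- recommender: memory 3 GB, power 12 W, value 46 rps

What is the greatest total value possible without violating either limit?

49 rps

Feasible sets respecting both limits:
- gateway+recommender: memory 6, power 18, value 49
- recommender: memory 3, power 12, value 46
- search+gateway: memory 13, power 17, value 42
- queue+thumbnailer: memory 14, power 16, value 40
Best: 49 rps.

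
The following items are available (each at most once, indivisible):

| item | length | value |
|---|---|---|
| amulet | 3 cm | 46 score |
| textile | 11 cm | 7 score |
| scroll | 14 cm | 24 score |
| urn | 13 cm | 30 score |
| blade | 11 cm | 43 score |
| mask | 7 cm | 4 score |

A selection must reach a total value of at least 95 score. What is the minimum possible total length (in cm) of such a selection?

25

Subsets with value ≥ 95, sorted by total length:
- amulet+textile+blade: length 25, value 96
- amulet+urn+blade: length 27, value 119
- amulet+scroll+blade: length 28, value 113
Minimum length: 25 cm.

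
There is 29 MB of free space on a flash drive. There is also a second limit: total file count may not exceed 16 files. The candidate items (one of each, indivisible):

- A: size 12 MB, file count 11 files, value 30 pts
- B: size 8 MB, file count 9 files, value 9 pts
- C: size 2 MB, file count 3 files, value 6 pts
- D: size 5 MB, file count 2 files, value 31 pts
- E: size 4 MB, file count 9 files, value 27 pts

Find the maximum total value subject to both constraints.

Feasible sets respecting both limits:
- A+C+D: size 19, file count 16, value 67
- C+D+E: size 11, file count 14, value 64
- A+D: size 17, file count 13, value 61
Best: 67 pts.

67 pts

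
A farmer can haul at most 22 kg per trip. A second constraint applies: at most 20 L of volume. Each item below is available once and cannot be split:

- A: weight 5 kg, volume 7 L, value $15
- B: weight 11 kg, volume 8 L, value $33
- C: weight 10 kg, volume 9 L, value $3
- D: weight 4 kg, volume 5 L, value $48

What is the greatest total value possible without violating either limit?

Feasible sets respecting both limits:
- A+B+D: weight 20, volume 20, value 96
- B+D: weight 15, volume 13, value 81
- A+D: weight 9, volume 12, value 63
- C+D: weight 14, volume 14, value 51
Best: $96.

$96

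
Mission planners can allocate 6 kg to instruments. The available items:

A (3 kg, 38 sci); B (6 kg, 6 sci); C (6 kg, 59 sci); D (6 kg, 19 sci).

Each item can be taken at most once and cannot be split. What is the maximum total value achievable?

59 sci

Check high-value combinations within 6 kg:
- C: mass 6, value 59
- A: mass 3, value 38
- D: mass 6, value 19
- B: mass 6, value 6
Best: 59 sci.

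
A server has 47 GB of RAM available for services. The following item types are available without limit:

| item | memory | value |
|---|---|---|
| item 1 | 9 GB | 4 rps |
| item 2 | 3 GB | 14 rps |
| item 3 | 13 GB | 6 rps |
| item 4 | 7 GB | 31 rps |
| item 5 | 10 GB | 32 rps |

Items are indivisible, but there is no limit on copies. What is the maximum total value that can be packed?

Best value-per-unit is item 2 at 14/3; filling with it alone gives 15×14 = 210.
Optimal mix: 11×item 2 + 2×item 4 → memory 47, value 216.

216 rps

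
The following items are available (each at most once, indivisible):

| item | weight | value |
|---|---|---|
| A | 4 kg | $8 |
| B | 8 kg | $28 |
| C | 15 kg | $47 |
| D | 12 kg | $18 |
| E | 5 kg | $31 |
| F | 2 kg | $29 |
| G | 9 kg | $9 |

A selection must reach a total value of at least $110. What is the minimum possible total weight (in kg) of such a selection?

26

Subsets with value ≥ 110, sorted by total weight:
- A+C+E+F: weight 26, value 115
- A+B+C+F: weight 29, value 112
- B+C+E+F: weight 30, value 135
- C+E+F+G: weight 31, value 116
Minimum weight: 26 kg.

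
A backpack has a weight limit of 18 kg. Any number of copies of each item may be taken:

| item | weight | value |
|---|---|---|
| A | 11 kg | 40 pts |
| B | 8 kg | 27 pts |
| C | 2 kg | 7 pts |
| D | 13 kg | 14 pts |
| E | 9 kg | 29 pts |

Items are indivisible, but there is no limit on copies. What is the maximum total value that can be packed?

Best value-per-unit is A at 40/11; filling with it alone gives 1×40 = 40.
Optimal mix: 9×C → weight 18, value 63.

63 pts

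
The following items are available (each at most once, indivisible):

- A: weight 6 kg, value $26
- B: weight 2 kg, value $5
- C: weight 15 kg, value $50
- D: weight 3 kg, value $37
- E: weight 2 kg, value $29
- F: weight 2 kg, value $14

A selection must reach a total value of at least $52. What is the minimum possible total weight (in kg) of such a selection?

Subsets with value ≥ 52, sorted by total weight:
- D+E: weight 5, value 66
- D+E+F: weight 7, value 80
Minimum weight: 5 kg.

5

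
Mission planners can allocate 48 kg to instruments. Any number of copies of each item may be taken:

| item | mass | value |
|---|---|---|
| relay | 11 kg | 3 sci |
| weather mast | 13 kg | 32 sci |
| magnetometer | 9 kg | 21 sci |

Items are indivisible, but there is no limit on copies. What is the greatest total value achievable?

Best value-per-unit is weather mast at 32/13; filling with it alone gives 3×32 = 96.
Optimal mix: 3×weather mast + 1×magnetometer → mass 48, value 117.

117 sci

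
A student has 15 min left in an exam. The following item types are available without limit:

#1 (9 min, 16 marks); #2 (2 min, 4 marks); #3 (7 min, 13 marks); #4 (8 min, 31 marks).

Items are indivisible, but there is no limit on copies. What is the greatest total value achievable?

Best value-per-unit is #4 at 31/8; filling with it alone gives 1×31 = 31.
Optimal mix: 1×#3 + 1×#4 → time 15, value 44.

44 marks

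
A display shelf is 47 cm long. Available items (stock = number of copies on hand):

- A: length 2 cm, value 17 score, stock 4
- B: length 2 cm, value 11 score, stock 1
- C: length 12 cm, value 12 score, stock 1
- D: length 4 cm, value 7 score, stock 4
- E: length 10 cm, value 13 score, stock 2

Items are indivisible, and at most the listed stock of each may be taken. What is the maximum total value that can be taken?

Best selections within length 47 and stock limits:
- 4×A + 1×B + 4×D + 2×E: length 46, value 133
- 4×A + 1×B + 3×D + 2×E: length 42, value 126
- 4×A + 1×B + 1×C + 3×D + 1×E: length 44, value 125
Best: 133 score.

133 score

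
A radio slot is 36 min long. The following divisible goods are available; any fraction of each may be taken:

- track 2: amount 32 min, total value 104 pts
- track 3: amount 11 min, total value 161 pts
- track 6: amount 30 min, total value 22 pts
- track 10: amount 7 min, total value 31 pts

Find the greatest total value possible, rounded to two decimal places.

250.50

Take in order of value per unit:
- track 3 (161/11 per unit): all 11 → value 161, running total 161.00
- track 10 (31/7 per unit): all 7 → value 31, running total 192.00
- track 2 (104/32 per unit): 18 of 32 → value 18×104/32 = 58.5000, running total 250.50
Total 250.50.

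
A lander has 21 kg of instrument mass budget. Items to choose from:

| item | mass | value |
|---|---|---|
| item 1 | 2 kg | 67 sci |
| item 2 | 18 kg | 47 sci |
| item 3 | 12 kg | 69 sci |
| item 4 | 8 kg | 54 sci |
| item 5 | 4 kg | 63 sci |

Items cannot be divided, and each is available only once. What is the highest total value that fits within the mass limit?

199 sci

Check high-value combinations within 21 kg:
- item 1+item 3+item 5: mass 2+12+4=18, value 67+69+63=199
- item 1+item 4+item 5: mass 2+8+4=14, value 67+54+63=184
- item 1+item 3: mass 2+12=14, value 67+69=136
Best: 199 sci.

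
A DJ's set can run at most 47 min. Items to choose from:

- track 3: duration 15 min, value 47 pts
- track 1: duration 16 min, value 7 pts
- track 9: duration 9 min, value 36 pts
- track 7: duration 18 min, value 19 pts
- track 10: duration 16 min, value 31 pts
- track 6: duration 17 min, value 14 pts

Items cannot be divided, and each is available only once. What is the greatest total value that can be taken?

114 pts

Check high-value combinations within 47 min:
- track 3+track 9+track 10: duration 15+9+16=40, value 47+36+31=114
- track 3+track 9+track 7: duration 15+9+18=42, value 47+36+19=102
- track 3+track 9+track 6: duration 15+9+17=41, value 47+36+14=97
- track 3+track 1+track 9: duration 15+16+9=40, value 47+7+36=90
Best: 114 pts.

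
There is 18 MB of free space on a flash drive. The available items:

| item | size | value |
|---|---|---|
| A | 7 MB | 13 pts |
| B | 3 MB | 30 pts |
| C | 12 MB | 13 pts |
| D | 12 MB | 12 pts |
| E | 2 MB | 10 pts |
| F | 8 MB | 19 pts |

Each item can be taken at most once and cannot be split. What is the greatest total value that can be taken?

Check high-value combinations within 18 MB:
- A+B+F: size 7+3+8=18, value 13+30+19=62
- B+E+F: size 3+2+8=13, value 30+10+19=59
- A+B+E: size 7+3+2=12, value 13+30+10=53
- B+C+E: size 3+12+2=17, value 30+13+10=53
Best: 62 pts.

62 pts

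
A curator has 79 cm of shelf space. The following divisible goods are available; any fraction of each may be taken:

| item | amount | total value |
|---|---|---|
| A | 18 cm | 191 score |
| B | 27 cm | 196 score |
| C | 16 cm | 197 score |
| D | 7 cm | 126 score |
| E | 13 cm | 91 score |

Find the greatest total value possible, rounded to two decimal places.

787.00

Take in order of value per unit:
- D (126/7 per unit): all 7 → value 126, running total 126.00
- C (197/16 per unit): all 16 → value 197, running total 323.00
- A (191/18 per unit): all 18 → value 191, running total 514.00
- B (196/27 per unit): all 27 → value 196, running total 710.00
- E (91/13 per unit): 11 of 13 → value 11×91/13 = 77.0000, running total 787.00
Total 787.00.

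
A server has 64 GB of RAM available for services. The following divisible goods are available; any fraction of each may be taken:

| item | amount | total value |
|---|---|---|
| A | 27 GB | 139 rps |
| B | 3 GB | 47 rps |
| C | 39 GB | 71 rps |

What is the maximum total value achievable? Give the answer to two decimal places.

247.90

Take in order of value per unit:
- B (47/3 per unit): all 3 → value 47, running total 47.00
- A (139/27 per unit): all 27 → value 139, running total 186.00
- C (71/39 per unit): 34 of 39 → value 34×71/39 = 61.8974, running total 247.90
Total 247.90.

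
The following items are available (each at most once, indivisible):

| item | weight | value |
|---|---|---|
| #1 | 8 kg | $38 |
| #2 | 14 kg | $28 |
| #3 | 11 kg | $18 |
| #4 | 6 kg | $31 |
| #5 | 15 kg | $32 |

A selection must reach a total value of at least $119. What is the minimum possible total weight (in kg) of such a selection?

Subsets with value ≥ 119, sorted by total weight:
- #1+#3+#4+#5: weight 40, value 119
- #1+#2+#4+#5: weight 43, value 129
- #1+#2+#3+#4+#5: weight 54, value 147
Minimum weight: 40 kg.

40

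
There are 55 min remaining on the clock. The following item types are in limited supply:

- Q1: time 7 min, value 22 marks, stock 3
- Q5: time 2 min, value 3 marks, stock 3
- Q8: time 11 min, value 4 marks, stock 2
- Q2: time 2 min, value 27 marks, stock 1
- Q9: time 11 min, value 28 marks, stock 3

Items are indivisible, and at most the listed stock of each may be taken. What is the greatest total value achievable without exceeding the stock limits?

Best selections within time 55 and stock limits:
- 2×Q1 + 3×Q5 + 1×Q2 + 3×Q9: time 55, value 164
- 2×Q1 + 2×Q5 + 1×Q2 + 3×Q9: time 53, value 161
Best: 164 marks.

164 marks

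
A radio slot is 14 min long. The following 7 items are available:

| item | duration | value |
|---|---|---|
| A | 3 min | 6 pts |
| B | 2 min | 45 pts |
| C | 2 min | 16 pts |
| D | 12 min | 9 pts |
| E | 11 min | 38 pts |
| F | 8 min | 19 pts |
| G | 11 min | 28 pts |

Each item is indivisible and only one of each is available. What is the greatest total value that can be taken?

Check high-value combinations within 14 min:
- B+E: duration 2+11=13, value 45+38=83
- B+C+F: duration 2+2+8=12, value 45+16+19=80
- B+G: duration 2+11=13, value 45+28=73
Best: 83 pts.

83 pts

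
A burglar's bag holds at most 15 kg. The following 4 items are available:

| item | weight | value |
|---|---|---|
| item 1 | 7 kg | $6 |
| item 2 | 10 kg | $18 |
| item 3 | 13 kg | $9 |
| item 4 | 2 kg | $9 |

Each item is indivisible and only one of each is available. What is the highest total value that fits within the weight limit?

$27

This is a 0/1 knapsack; check combinations near the capacity.
- item 2+item 4: weight 10+2=12, value 18+9=27
- item 2: weight 10, value 18
- item 3+item 4: weight 13+2=15, value 9+9=18
- item 1+item 4: weight 7+2=9, value 6+9=15
- item 4: weight 2, value 9
Best: $27.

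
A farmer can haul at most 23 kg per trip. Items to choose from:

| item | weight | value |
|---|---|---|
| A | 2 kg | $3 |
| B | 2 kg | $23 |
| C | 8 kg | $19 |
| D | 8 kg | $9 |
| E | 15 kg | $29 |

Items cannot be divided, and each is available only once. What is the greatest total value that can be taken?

$55

Check high-value combinations within 23 kg:
- A+B+E: weight 2+2+15=19, value 3+23+29=55
- A+B+C+D: weight 2+2+8+8=20, value 3+23+19+9=54
- B+E: weight 2+15=17, value 23+29=52
- B+C+D: weight 2+8+8=18, value 23+19+9=51
- C+E: weight 8+15=23, value 19+29=48
Best: $55.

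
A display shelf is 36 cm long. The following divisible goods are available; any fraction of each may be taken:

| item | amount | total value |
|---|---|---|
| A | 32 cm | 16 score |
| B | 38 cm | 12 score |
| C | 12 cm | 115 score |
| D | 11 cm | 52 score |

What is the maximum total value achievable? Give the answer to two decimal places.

Take in order of value per unit:
- C (115/12 per unit): all 12 → value 115, running total 115.00
- D (52/11 per unit): all 11 → value 52, running total 167.00
- A (16/32 per unit): 13 of 32 → value 13×16/32 = 6.5000, running total 173.50
Total 173.50.

173.50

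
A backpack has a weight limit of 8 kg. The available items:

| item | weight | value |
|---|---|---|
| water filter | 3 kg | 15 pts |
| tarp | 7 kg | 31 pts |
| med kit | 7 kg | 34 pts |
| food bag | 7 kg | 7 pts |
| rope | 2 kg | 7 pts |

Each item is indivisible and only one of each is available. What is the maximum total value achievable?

This is a 0/1 knapsack; check combinations near the capacity.
- med kit: weight 7, value 34
- tarp: weight 7, value 31
- water filter+rope: weight 3+2=5, value 15+7=22
- water filter: weight 3, value 15
- rope: weight 2, value 7
Best: 34 pts.

34 pts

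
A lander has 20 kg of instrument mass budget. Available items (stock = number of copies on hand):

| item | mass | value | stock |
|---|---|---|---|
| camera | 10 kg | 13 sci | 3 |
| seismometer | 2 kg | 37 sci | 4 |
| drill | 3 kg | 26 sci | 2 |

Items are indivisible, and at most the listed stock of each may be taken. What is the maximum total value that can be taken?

Top feasible selections:
- 4×seismometer + 2×drill: mass 14, value 200
- 4×seismometer + 1×drill: mass 11, value 174
Best: 200 sci.

200 sci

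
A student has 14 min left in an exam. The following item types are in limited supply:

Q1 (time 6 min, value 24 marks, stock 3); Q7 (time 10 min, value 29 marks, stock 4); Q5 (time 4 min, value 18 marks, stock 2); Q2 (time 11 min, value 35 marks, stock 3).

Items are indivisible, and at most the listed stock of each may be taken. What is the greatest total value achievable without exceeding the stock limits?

Best selections within time 14 and stock limits:
- 1×Q1 + 2×Q5: time 14, value 60
- 2×Q1: time 12, value 48
- 1×Q7 + 1×Q5: time 14, value 47
Best: 60 marks.

60 marks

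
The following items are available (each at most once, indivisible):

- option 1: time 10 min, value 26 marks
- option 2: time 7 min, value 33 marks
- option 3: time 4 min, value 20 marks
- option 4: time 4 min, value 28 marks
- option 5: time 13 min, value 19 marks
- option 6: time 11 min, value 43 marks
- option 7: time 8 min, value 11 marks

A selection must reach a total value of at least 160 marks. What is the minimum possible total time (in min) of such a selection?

Subsets with value ≥ 160, sorted by total time:
- option 1+option 2+option 3+option 4+option 6+option 7: time 44, value 161
- option 1+option 2+option 3+option 4+option 5+option 6: time 49, value 169
Minimum time: 44 min.

44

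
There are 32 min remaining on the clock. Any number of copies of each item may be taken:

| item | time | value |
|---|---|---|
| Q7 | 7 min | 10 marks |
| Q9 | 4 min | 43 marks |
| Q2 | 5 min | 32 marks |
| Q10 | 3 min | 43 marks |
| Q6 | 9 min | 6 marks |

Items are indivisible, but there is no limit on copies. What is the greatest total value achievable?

430 marks

Best value-per-unit is Q10 at 43/3; filling with it alone gives 10×43 = 430.
Optimal mix: 2×Q9 + 8×Q10 → time 32, value 430.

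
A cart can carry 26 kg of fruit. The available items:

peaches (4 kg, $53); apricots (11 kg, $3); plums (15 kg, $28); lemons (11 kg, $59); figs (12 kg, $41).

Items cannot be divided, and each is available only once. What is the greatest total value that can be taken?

$115

This is a 0/1 knapsack; check combinations near the capacity.
- peaches+apricots+lemons: weight 4+11+11=26, value 53+3+59=115
- peaches+lemons: weight 4+11=15, value 53+59=112
- lemons+figs: weight 11+12=23, value 59+41=100
- peaches+figs: weight 4+12=16, value 53+41=94
- plums+lemons: weight 15+11=26, value 28+59=87
Best: $115.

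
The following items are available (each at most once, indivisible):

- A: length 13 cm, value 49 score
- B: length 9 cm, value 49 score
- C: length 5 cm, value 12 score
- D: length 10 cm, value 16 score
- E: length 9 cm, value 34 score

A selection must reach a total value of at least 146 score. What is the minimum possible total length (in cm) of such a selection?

41

Subsets with value ≥ 146, sorted by total length:
- A+B+D+E: length 41, value 148
- A+B+C+D+E: length 46, value 160
Minimum length: 41 cm.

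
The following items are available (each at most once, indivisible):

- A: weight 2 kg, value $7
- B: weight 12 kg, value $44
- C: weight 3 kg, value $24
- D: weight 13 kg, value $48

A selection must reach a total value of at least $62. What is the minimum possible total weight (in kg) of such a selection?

15

Subsets with value ≥ 62, sorted by total weight:
- B+C: weight 15, value 68
- C+D: weight 16, value 72
Minimum weight: 15 kg.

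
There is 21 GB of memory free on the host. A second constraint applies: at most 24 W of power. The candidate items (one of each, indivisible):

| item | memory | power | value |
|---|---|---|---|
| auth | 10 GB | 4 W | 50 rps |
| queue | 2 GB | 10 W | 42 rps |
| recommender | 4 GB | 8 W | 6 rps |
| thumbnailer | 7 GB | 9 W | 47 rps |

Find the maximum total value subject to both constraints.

139 rps

Feasible sets respecting both limits:
- auth+queue+thumbnailer: memory 19, power 23, value 139
- auth+recommender+thumbnailer: memory 21, power 21, value 103
- auth+queue+recommender: memory 16, power 22, value 98
- auth+thumbnailer: memory 17, power 13, value 97
Best: 139 rps.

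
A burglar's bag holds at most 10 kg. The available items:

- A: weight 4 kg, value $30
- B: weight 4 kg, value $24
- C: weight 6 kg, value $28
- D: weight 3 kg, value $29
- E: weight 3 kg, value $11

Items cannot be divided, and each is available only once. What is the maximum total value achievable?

Check high-value combinations within 10 kg:
- A+D+E: weight 4+3+3=10, value 30+29+11=70
- B+D+E: weight 4+3+3=10, value 24+29+11=64
- A+D: weight 4+3=7, value 30+29=59
- A+C: weight 4+6=10, value 30+28=58
- C+D: weight 6+3=9, value 28+29=57
Best: $70.

$70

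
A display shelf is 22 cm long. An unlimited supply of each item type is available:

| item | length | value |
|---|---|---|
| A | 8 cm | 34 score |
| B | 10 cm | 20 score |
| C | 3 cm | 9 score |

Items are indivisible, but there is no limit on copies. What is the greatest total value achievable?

86 score

Best value-per-unit is A at 34/8; filling with it alone gives 2×34 = 68.
Optimal mix: 2×A + 2×C → length 22, value 86.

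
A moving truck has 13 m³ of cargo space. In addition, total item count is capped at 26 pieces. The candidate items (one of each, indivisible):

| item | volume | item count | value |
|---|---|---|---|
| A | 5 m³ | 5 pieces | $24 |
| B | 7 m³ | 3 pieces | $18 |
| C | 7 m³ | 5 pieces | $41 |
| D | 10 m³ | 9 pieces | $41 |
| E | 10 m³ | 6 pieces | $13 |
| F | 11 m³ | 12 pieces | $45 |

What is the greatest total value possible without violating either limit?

Feasible sets respecting both limits:
- A+C: volume 12, item count 10, value 65
- F: volume 11, item count 12, value 45
- A+B: volume 12, item count 8, value 42
Best: $65.

$65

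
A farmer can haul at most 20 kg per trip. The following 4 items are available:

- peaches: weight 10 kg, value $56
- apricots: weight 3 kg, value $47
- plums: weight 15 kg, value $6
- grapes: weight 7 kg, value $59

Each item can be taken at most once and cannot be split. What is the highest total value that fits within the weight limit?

This is a 0/1 knapsack; check combinations near the capacity.
- peaches+apricots+grapes: weight 10+3+7=20, value 56+47+59=162
- peaches+grapes: weight 10+7=17, value 56+59=115
- apricots+grapes: weight 3+7=10, value 47+59=106
- peaches+apricots: weight 10+3=13, value 56+47=103
Best: $162.

$162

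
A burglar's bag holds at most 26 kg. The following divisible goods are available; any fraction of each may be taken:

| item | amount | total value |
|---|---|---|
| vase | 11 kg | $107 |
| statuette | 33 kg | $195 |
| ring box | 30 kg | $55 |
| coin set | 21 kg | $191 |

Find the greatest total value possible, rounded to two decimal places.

Take in order of value per unit:
- vase (107/11 per unit): all 11 → value 107, running total 107.00
- coin set (191/21 per unit): 15 of 21 → value 15×191/21 = 136.4286, running total 243.43
Total 243.43.

243.43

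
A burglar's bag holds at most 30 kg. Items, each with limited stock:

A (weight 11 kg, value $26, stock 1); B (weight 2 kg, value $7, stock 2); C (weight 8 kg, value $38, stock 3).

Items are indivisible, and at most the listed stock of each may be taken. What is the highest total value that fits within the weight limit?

$128

Top feasible selections:
- 2×B + 3×C: weight 28, value 128
- 1×B + 3×C: weight 26, value 121
Best: $128.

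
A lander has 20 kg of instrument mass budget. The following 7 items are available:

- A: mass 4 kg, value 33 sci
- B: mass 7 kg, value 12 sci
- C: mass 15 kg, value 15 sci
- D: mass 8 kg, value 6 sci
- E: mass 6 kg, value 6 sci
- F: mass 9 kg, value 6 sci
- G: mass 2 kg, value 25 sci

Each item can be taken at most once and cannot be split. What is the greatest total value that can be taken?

Check high-value combinations within 20 kg:
- A+B+E+G: mass 4+7+6+2=19, value 33+12+6+25=76
- A+B+G: mass 4+7+2=13, value 33+12+25=70
- A+D+E+G: mass 4+8+6+2=20, value 33+6+6+25=70
- A+E+G: mass 4+6+2=12, value 33+6+25=64
Best: 76 sci.

76 sci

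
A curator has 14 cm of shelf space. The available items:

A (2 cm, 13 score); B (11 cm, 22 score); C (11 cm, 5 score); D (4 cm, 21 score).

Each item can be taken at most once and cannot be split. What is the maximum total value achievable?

Check high-value combinations within 14 cm:
- A+B: length 2+11=13, value 13+22=35
- A+D: length 2+4=6, value 13+21=34
- B: length 11, value 22
- D: length 4, value 21
Best: 35 score.

35 score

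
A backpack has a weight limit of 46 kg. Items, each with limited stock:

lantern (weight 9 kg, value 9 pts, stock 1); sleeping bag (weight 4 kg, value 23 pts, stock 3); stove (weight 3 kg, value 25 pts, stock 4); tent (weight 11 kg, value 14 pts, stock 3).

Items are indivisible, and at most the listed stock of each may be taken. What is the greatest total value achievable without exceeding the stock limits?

197 pts

Top feasible selections:
- 3×sleeping bag + 4×stove + 2×tent: weight 46, value 197
- 1×lantern + 3×sleeping bag + 4×stove + 1×tent: weight 44, value 192
- 3×sleeping bag + 4×stove + 1×tent: weight 35, value 183
Best: 197 pts.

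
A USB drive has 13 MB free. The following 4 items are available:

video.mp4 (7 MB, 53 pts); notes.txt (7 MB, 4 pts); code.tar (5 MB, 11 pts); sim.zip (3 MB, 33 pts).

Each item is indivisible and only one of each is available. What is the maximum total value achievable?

Check high-value combinations within 13 MB:
- video.mp4+sim.zip: size 7+3=10, value 53+33=86
- video.mp4+code.tar: size 7+5=12, value 53+11=64
- video.mp4: size 7, value 53
- code.tar+sim.zip: size 5+3=8, value 11+33=44
Best: 86 pts.

86 pts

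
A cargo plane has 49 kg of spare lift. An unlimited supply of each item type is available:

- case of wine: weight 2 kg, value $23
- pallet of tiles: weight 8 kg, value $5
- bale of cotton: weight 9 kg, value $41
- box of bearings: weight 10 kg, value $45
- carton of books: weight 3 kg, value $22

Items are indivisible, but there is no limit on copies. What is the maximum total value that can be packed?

$552

Best value-per-unit is case of wine at 23/2, and filling with it alone uses weight 24×2=48. No mix of the others beats 24×23 = 552.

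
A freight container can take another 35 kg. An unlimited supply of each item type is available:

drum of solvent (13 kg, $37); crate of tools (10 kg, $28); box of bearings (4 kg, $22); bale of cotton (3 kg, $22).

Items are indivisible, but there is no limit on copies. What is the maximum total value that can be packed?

$242

Best value-per-unit is bale of cotton at 22/3; filling with it alone gives 11×22 = 242.
Optimal mix: 2×box of bearings + 9×bale of cotton → weight 35, value 242.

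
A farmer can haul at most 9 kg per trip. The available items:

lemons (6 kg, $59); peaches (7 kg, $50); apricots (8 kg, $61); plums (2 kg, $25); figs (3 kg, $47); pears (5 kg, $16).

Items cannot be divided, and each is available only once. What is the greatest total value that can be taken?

Check high-value combinations within 9 kg:
- lemons+figs: weight 6+3=9, value 59+47=106
- lemons+plums: weight 6+2=8, value 59+25=84
- peaches+plums: weight 7+2=9, value 50+25=75
Best: $106.

$106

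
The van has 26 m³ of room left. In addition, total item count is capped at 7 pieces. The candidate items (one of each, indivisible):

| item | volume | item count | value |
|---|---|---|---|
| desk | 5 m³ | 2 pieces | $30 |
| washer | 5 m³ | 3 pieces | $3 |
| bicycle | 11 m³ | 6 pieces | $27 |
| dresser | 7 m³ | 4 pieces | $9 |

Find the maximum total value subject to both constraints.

$39

Feasible sets respecting both limits:
- desk+dresser: volume 12, item count 6, value 39
- desk+washer: volume 10, item count 5, value 33
- desk: volume 5, item count 2, value 30
- bicycle: volume 11, item count 6, value 27
Best: $39.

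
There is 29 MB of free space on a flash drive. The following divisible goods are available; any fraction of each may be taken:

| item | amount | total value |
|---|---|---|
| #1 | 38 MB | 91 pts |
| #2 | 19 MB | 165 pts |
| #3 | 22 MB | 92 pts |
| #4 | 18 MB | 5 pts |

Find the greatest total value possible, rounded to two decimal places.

Take in order of value per unit:
- #2 (165/19 per unit): all 19 → value 165, running total 165.00
- #3 (92/22 per unit): 10 of 22 → value 10×92/22 = 41.8182, running total 206.82
Total 206.82.

206.82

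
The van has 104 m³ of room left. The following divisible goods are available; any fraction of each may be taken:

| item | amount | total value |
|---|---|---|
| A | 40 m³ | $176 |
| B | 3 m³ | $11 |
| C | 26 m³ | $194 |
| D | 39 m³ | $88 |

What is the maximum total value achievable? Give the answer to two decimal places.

459.97

Take in order of value per unit:
- C (194/26 per unit): all 26 → value 194, running total 194.00
- A (176/40 per unit): all 40 → value 176, running total 370.00
- B (11/3 per unit): all 3 → value 11, running total 381.00
- D (88/39 per unit): 35 of 39 → value 35×88/39 = 78.9744, running total 459.97
Total 459.97.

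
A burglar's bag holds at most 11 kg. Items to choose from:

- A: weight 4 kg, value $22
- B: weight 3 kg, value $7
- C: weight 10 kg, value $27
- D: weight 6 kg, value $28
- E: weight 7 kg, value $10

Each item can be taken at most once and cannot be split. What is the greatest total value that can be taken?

Check high-value combinations within 11 kg:
- A+D: weight 4+6=10, value 22+28=50
- B+D: weight 3+6=9, value 7+28=35
- A+E: weight 4+7=11, value 22+10=32
- A+B: weight 4+3=7, value 22+7=29
Best: $50.

$50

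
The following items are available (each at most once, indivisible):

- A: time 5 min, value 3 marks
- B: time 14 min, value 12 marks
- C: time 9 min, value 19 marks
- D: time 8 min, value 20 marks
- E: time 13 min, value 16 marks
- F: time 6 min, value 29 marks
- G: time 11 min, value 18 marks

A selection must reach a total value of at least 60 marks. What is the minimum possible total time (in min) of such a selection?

23

Subsets with value ≥ 60, sorted by total time:
- C+D+F: time 23, value 68
- D+F+G: time 25, value 67
- C+F+G: time 26, value 66
Minimum time: 23 min.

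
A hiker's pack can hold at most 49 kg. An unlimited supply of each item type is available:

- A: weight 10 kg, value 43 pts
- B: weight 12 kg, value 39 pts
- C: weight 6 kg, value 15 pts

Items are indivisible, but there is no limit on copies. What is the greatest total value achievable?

Best value-per-unit is A at 43/10; filling with it alone gives 4×43 = 172.
Optimal mix: 4×A + 1×C → weight 46, value 187.

187 pts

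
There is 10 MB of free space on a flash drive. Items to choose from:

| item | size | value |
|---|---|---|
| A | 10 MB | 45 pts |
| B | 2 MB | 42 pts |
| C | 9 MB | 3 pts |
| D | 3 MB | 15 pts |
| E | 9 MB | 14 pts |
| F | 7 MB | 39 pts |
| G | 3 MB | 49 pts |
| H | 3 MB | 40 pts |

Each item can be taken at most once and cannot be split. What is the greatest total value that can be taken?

131 pts

Check high-value combinations within 10 MB:
- B+G+H: size 2+3+3=8, value 42+49+40=131
- B+D+G: size 2+3+3=8, value 42+15+49=106
- D+G+H: size 3+3+3=9, value 15+49+40=104
- B+D+H: size 2+3+3=8, value 42+15+40=97
Best: 131 pts.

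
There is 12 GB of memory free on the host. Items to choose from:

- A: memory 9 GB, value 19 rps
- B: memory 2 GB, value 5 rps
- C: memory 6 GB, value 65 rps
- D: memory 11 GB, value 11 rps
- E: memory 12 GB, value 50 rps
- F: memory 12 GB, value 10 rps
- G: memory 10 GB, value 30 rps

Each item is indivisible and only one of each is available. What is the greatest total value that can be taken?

This is a 0/1 knapsack; check combinations near the capacity.
- B+C: memory 2+6=8, value 5+65=70
- C: memory 6, value 65
- E: memory 12, value 50
- B+G: memory 2+10=12, value 5+30=35
- G: memory 10, value 30
Best: 70 rps.

70 rps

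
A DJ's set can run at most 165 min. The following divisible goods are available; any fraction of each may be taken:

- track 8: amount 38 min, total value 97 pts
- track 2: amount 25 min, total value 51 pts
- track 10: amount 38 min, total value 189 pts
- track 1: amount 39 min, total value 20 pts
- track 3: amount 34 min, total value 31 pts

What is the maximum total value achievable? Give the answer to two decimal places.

Take in order of value per unit:
- track 10 (189/38 per unit): all 38 → value 189, running total 189.00
- track 8 (97/38 per unit): all 38 → value 97, running total 286.00
- track 2 (51/25 per unit): all 25 → value 51, running total 337.00
- track 3 (31/34 per unit): all 34 → value 31, running total 368.00
- track 1 (20/39 per unit): 30 of 39 → value 30×20/39 = 15.3846, running total 383.38
Total 383.38.

383.38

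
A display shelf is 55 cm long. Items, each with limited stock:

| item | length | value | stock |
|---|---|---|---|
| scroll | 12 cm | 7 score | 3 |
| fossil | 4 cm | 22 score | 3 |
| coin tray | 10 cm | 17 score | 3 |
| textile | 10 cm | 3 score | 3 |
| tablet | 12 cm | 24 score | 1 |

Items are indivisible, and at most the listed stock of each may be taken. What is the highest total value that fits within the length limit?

Best selections within length 55 and stock limits:
- 3×fossil + 3×coin tray + 1×tablet: length 54, value 141
- 3×fossil + 2×coin tray + 1×textile + 1×tablet: length 54, value 127
Best: 141 score.

141 score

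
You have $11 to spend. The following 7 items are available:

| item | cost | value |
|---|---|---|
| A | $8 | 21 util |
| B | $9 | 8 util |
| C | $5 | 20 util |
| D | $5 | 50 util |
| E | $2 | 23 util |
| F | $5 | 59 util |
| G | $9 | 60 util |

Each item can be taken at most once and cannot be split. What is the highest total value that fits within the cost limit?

Check high-value combinations within $11:
- D+F: cost 5+5=10, value 50+59=109
- E+G: cost 2+9=11, value 23+60=83
- E+F: cost 2+5=7, value 23+59=82
Best: 109 util.

109 util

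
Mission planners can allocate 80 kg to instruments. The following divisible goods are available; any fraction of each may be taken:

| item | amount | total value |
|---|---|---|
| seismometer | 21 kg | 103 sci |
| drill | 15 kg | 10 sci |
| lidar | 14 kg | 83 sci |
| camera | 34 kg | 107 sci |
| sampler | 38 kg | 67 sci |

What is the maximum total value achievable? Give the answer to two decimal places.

Take in order of value per unit:
- lidar (83/14 per unit): all 14 → value 83, running total 83.00
- seismometer (103/21 per unit): all 21 → value 103, running total 186.00
- camera (107/34 per unit): all 34 → value 107, running total 293.00
- sampler (67/38 per unit): 11 of 38 → value 11×67/38 = 19.3947, running total 312.39
Total 312.39.

312.39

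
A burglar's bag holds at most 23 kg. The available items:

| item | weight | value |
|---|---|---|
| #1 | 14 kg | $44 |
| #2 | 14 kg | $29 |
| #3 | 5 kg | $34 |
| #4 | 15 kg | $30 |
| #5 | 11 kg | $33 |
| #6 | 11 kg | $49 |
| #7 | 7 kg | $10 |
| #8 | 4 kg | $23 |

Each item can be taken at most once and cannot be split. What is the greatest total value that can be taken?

$106

This is a 0/1 knapsack; check combinations near the capacity.
- #3+#6+#8: weight 5+11+4=20, value 34+49+23=106
- #1+#3+#8: weight 14+5+4=23, value 44+34+23=101
- #3+#6+#7: weight 5+11+7=23, value 34+49+10=93
Best: $106.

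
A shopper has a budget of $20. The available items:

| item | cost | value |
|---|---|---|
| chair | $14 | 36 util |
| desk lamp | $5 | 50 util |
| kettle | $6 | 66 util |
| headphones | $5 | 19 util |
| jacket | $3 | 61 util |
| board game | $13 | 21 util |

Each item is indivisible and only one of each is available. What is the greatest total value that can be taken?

196 util

Check high-value combinations within $20:
- desk lamp+kettle+headphones+jacket: cost 5+6+5+3=19, value 50+66+19+61=196
- desk lamp+kettle+jacket: cost 5+6+3=14, value 50+66+61=177
- kettle+headphones+jacket: cost 6+5+3=14, value 66+19+61=146
- desk lamp+kettle+headphones: cost 5+6+5=16, value 50+66+19=135
Best: 196 util.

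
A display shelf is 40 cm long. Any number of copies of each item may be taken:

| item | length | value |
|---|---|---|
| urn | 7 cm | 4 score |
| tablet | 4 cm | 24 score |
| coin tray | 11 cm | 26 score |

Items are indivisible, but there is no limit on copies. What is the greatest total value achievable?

Best value-per-unit is tablet at 24/4, and filling with it alone uses length 10×4=40. No mix of the others beats 10×24 = 240.

240 score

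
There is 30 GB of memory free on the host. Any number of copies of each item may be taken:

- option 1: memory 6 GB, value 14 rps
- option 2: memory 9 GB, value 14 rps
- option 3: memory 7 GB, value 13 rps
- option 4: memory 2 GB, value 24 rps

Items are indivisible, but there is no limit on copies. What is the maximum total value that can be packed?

Best value-per-unit is option 4 at 24/2, and filling with it alone uses memory 15×2=30. No mix of the others beats 15×24 = 360.

360 rps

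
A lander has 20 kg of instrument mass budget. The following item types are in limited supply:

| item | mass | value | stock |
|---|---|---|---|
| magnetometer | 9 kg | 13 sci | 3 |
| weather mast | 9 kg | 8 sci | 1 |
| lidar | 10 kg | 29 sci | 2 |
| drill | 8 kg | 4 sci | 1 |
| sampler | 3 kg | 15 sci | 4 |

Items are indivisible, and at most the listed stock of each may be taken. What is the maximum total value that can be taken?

Top feasible selections:
- 1×lidar + 3×sampler: mass 19, value 74
- 1×drill + 4×sampler: mass 20, value 64
- 4×sampler: mass 12, value 60
Best: 74 sci.

74 sci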